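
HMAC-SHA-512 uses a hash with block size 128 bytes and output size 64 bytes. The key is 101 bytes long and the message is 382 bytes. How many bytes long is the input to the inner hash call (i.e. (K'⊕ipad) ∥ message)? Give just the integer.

510

Key is 101 ≤ 128 bytes, zero-padded: |K'| = 128.
Inner input = (K'⊕ipad) ∥ m → 128 + 382 = 510 bytes.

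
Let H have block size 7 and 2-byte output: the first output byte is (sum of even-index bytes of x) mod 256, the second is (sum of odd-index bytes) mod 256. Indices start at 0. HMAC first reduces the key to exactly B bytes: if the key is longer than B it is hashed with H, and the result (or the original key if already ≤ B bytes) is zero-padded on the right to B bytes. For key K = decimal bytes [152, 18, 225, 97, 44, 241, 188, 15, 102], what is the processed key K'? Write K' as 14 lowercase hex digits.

|K| = 9 > B = 7, so first hash the key.
H(K): even-index sum = 711 mod 256 = 199; odd-index sum = 371 mod 256 = 115 → c7 73.
Zero-pad H(K) = c7 73 to 7 bytes: K' = c7 73 00 00 00 00 00.

c7730000000000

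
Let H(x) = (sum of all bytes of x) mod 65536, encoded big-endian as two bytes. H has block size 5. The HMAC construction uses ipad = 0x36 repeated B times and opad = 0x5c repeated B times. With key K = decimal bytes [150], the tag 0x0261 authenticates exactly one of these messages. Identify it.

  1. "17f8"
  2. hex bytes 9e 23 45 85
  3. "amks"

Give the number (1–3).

3

Key decimal bytes [150] = 96 is 1 byte ≤ B = 5; zero-pad to 5 bytes: K' = 96 00 00 00 00.
K' ⊕ ipad = a0 36 36 36 36; K' ⊕ opad = ca 5c 5c 5c 5c.
m1: inner = H(a0 36 36 36 36 31 37 66 38) = 02 7e; tag = H(ca 5c 5c 5c 5c 02 7e) = 02ba
m2: inner = H(a0 36 36 36 36 9e 23 45 85) = 03 03; tag = H(ca 5c 5c 5c 5c 03 03) = 0240
m3: inner = H(a0 36 36 36 36 61 6d 6b 73) = 03 24; tag = H(ca 5c 5c 5c 5c 03 24) = 0261 ← matches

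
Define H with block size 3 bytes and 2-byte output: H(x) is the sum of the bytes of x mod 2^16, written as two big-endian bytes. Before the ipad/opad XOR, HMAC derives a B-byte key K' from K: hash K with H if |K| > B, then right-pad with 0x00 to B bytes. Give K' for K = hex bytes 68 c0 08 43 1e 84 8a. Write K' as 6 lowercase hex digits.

|K| = 7 > B = 3, so first hash the key.
H(K): sum = 104+192+8+67+30+132+138 = 671 → 02 9f.
Zero-pad H(K) = 02 9f to 3 bytes: K' = 02 9f 00.

029f00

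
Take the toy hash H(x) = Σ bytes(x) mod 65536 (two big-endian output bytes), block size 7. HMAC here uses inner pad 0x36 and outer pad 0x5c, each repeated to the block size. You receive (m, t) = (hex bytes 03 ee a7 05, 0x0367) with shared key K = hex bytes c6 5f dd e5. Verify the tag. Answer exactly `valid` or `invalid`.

invalid

Key hex bytes c6 5f dd e5 is 4 bytes ≤ B = 7; zero-pad to 7 bytes: K' = c6 5f dd e5 00 00 00.
K' ⊕ ipad = f0 69 eb d3 36 36 36; K' ⊕ opad = 9a 03 81 b9 5c 5c 5c.
Inner hash: sum = 240+105+235+211+54+54+54+3+238+167+5 = 1366 → 05 56.
Outer hash (recomputed tag): sum = 154+3+129+185+92+92+92+5+86 = 838 → 03 46.
Recomputed tag = 0346; claimed = 0367 → mismatch.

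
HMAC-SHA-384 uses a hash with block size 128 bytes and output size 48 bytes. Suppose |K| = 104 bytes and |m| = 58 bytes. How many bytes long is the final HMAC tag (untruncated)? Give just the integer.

48

The tag is one SHA-384 digest: 48 bytes.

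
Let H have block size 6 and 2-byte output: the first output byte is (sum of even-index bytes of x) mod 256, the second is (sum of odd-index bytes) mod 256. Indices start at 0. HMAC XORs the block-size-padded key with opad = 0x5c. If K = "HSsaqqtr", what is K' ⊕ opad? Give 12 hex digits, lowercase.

Key "HSsaqqtr" = 48 53 73 61 71 71 74 72 is 8 bytes > B = 6, so hash it first: H(key) = a0 97, then zero-pad to 6 bytes: K' = a0 97 00 00 00 00.
XOR each byte with 0x5c: a0⊕5c=fc, 97⊕5c=cb, 00⊕5c=5c, 00⊕5c=5c, 00⊕5c=5c, 00⊕5c=5c.

fccb5c5c5c5c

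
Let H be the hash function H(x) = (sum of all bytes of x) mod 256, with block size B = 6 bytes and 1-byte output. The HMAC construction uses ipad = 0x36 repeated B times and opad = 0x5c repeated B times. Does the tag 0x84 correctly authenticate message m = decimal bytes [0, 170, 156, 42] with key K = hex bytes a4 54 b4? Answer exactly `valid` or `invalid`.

valid

Key hex bytes a4 54 b4 is 3 bytes ≤ B = 6; zero-pad to 6 bytes: K' = a4 54 b4 00 00 00.
K' ⊕ ipad = 92 62 82 36 36 36; K' ⊕ opad = f8 08 e8 5c 5c 5c.
Inner hash: sum = 146+98+130+54+54+54+0+170+156+42 = 904; mod 256 = 136 → 88.
Outer hash (recomputed tag): sum = 248+8+232+92+92+92+136 = 900; mod 256 = 132 → 84.
Recomputed tag = 84; claimed = 84 → match.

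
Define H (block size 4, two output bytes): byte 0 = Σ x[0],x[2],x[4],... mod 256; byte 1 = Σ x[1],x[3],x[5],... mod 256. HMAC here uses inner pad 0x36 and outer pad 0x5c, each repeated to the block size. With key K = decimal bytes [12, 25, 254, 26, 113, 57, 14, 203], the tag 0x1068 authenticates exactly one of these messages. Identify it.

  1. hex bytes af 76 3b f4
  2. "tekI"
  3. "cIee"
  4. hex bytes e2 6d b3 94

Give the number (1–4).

Key decimal bytes [12, 25, 254, 26, 113, 57, 14, 203] = 0c 19 fe 1a 71 39 0e cb is 8 bytes > B = 4, so hash it first: H(key) = 89 37, then zero-pad to 4 bytes: K' = 89 37 00 00.
K' ⊕ ipad = bf 01 36 36; K' ⊕ opad = d5 6b 5c 5c.
m1: inner = H(bf 01 36 36 af 76 3b f4) = df a1; tag = H(d5 6b 5c 5c df a1) = 1068 ← matches
m2: inner = H(bf 01 36 36 74 65 6b 49) = d4 e5; tag = H(d5 6b 5c 5c d4 e5) = 05ac
m3: inner = H(bf 01 36 36 63 49 65 65) = bd e5; tag = H(d5 6b 5c 5c bd e5) = eeac
m4: inner = H(bf 01 36 36 e2 6d b3 94) = 8a 38; tag = H(d5 6b 5c 5c 8a 38) = bbff

1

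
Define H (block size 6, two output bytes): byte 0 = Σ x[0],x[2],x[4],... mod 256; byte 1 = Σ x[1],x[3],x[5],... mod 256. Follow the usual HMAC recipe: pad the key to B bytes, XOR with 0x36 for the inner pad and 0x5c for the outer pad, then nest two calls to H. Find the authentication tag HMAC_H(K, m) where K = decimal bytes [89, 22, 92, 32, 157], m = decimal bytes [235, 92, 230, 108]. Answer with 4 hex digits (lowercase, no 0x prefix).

1b56

Key decimal bytes [89, 22, 92, 32, 157] = 59 16 5c 20 9d is 5 bytes ≤ B = 6; zero-pad to 6 bytes: K' = 59 16 5c 20 9d 00.
K' ⊕ ipad = 6f 20 6a 16 ab 36.  K' ⊕ opad = 05 4a 00 7c c1 5c.
Inner input = (K'⊕ipad) ∥ m = 6f 20 6a 16 ab 36 ∥ eb 5c e6 6c.
Inner hash: even-index sum = 853 mod 256 = 85; odd-index sum = 308 mod 256 = 52 → 55 34.
Outer input = (K'⊕opad) ∥ inner = 05 4a 00 7c c1 5c ∥ 55 34.
Outer hash (tag): even-index sum = 283 mod 256 = 27; odd-index sum = 342 mod 256 = 86 → 1b 56.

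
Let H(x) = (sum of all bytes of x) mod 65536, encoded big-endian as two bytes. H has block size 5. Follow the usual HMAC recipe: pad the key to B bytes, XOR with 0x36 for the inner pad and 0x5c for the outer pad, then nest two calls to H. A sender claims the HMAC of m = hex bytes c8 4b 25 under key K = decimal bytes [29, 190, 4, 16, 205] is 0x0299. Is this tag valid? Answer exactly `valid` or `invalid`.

valid

Key decimal bytes [29, 190, 4, 16, 205] = 1d be 04 10 cd is exactly B = 5 bytes: K' = 1d be 04 10 cd.
K' ⊕ ipad = 2b 88 32 26 fb; K' ⊕ opad = 41 e2 58 4c 91.
Inner hash: sum = 43+136+50+38+251+200+75+37 = 830 → 03 3e.
Outer hash (recomputed tag): sum = 65+226+88+76+145+3+62 = 665 → 02 99.
Recomputed tag = 0299; claimed = 0299 → match.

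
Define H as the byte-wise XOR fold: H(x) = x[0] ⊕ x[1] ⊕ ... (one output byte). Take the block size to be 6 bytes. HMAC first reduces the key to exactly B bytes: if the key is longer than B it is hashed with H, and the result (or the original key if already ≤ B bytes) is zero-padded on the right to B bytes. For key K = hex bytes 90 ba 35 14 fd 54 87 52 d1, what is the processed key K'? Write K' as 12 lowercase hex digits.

a60000000000

|K| = 9 > B = 6, so first hash the key.
H(K): XOR 90⊕ba⊕35⊕14⊕fd⊕54⊕87⊕52⊕d1 = a6.
Zero-pad H(K) = a6 to 6 bytes: K' = a6 00 00 00 00 00.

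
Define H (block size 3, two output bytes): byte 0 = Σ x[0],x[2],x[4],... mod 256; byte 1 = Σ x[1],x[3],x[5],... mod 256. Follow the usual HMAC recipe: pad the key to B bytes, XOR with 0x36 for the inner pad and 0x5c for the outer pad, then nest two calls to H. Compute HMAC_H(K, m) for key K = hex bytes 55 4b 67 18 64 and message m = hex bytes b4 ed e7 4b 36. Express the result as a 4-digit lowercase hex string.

Key hex bytes 55 4b 67 18 64 is 5 bytes > B = 3, so hash it first: H(key) = 20 63, then zero-pad to 3 bytes: K' = 20 63 00.
K' ⊕ ipad = 16 55 36.  K' ⊕ opad = 7c 3f 5c.
Inner input = (K'⊕ipad) ∥ m = 16 55 36 ∥ b4 ed e7 4b 36.
Inner hash: even-index sum = 388 mod 256 = 132; odd-index sum = 550 mod 256 = 38 → 84 26.
Outer input = (K'⊕opad) ∥ inner = 7c 3f 5c ∥ 84 26.
Outer hash (tag): even-index sum = 254 mod 256 = 254; odd-index sum = 195 mod 256 = 195 → fe c3.

fec3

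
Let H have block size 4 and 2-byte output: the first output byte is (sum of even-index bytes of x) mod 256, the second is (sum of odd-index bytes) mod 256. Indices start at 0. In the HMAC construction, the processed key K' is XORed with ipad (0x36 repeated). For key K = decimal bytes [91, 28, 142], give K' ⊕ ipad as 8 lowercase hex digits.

6d2ab836

Key decimal bytes [91, 28, 142] = 5b 1c 8e is 3 bytes ≤ B = 4; zero-pad to 4 bytes: K' = 5b 1c 8e 00.
XOR each byte with 0x36: 5b⊕36=6d, 1c⊕36=2a, 8e⊕36=b8, 00⊕36=36.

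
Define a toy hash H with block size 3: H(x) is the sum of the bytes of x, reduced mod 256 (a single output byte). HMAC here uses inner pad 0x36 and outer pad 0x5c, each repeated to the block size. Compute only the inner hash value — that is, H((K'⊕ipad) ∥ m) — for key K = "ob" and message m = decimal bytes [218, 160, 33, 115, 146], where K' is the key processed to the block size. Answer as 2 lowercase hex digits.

Key "ob" = 6f 62 is 2 bytes ≤ B = 3; zero-pad to 3 bytes: K' = 6f 62 00.
K' ⊕ ipad = 59 54 36.
Inner input = 59 54 36 ∥ da a0 21 73 92.
Inner hash: sum = 89+84+54+218+160+33+115+146 = 899; mod 256 = 131 → 83.

83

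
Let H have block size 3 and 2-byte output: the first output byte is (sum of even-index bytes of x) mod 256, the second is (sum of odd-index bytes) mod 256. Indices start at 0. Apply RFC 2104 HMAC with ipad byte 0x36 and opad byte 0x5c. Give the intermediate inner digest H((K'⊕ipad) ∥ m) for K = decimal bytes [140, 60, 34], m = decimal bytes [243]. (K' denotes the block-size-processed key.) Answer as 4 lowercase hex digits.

cefd

Key decimal bytes [140, 60, 34] = 8c 3c 22 is exactly B = 3 bytes: K' = 8c 3c 22.
K' ⊕ ipad = ba 0a 14.
Inner input = ba 0a 14 ∥ f3.
Inner hash: even-index sum = 206 mod 256 = 206; odd-index sum = 253 mod 256 = 253 → ce fd.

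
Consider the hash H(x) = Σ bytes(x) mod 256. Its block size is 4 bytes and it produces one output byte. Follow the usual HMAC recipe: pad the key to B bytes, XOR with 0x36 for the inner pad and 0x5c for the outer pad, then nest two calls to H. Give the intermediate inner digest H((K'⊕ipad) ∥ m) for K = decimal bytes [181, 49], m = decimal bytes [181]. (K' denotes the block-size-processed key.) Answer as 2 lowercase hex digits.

ab

Key decimal bytes [181, 49] = b5 31 is 2 bytes ≤ B = 4; zero-pad to 4 bytes: K' = b5 31 00 00.
K' ⊕ ipad = 83 07 36 36.
Inner input = 83 07 36 36 ∥ b5.
Inner hash: sum = 131+7+54+54+181 = 427; mod 256 = 171 → ab.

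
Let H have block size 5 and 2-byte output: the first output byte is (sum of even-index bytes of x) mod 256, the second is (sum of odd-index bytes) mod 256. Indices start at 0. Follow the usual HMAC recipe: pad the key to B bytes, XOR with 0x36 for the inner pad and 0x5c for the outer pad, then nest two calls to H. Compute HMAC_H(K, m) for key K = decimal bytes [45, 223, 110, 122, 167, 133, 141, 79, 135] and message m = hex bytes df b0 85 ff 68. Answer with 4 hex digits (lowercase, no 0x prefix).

Key decimal bytes [45, 223, 110, 122, 167, 133, 141, 79, 135] = 2d df 6e 7a a7 85 8d 4f 87 is 9 bytes > B = 5, so hash it first: H(key) = 56 2d, then zero-pad to 5 bytes: K' = 56 2d 00 00 00.
K' ⊕ ipad = 60 1b 36 36 36.  K' ⊕ opad = 0a 71 5c 5c 5c.
Inner input = (K'⊕ipad) ∥ m = 60 1b 36 36 36 ∥ df b0 85 ff 68.
Inner hash: even-index sum = 635 mod 256 = 123; odd-index sum = 541 mod 256 = 29 → 7b 1d.
Outer input = (K'⊕opad) ∥ inner = 0a 71 5c 5c 5c ∥ 7b 1d.
Outer hash (tag): even-index sum = 223 mod 256 = 223; odd-index sum = 328 mod 256 = 72 → df 48.

df48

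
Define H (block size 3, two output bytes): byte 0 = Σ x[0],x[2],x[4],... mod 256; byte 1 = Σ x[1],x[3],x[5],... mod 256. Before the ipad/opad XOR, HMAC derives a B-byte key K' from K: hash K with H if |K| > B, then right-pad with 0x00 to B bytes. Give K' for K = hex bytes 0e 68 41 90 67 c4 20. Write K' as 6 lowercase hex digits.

|K| = 7 > B = 3, so first hash the key.
H(K): even-index sum = 214 mod 256 = 214; odd-index sum = 444 mod 256 = 188 → d6 bc.
Zero-pad H(K) = d6 bc to 3 bytes: K' = d6 bc 00.

d6bc00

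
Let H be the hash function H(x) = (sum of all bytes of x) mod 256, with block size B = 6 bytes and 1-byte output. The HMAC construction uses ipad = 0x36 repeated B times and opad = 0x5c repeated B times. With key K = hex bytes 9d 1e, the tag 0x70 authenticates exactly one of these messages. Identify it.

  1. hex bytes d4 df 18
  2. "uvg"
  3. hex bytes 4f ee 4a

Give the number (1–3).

Key hex bytes 9d 1e is 2 bytes ≤ B = 6; zero-pad to 6 bytes: K' = 9d 1e 00 00 00 00.
K' ⊕ ipad = ab 28 36 36 36 36; K' ⊕ opad = c1 42 5c 5c 5c 5c.
m1: inner = H(ab 28 36 36 36 36 d4 df 18) = 76; tag = H(c1 42 5c 5c 5c 5c 76) = e9
m2: inner = H(ab 28 36 36 36 36 75 76 67) = fd; tag = H(c1 42 5c 5c 5c 5c fd) = 70 ← matches
m3: inner = H(ab 28 36 36 36 36 4f ee 4a) = 32; tag = H(c1 42 5c 5c 5c 5c 32) = a5

2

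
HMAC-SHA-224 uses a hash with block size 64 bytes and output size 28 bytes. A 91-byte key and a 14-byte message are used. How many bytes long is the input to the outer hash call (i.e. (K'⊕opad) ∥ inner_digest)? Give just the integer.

Key is 91 > 64 bytes, so it is hashed to 28 bytes then zero-padded to 64: |K'| = 64.
Outer input = (K'⊕opad) ∥ H(inner) → 64 + 28 = 92 bytes.

92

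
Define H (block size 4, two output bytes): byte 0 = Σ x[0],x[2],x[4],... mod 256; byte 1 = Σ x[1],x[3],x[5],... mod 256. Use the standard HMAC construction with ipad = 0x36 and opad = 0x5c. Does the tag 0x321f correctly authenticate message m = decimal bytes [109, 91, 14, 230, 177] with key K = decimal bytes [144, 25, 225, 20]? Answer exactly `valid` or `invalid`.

Key decimal bytes [144, 25, 225, 20] = 90 19 e1 14 is exactly B = 4 bytes: K' = 90 19 e1 14.
K' ⊕ ipad = a6 2f d7 22; K' ⊕ opad = cc 45 bd 48.
Inner hash: even-index sum = 681 mod 256 = 169; odd-index sum = 402 mod 256 = 146 → a9 92.
Outer hash (recomputed tag): even-index sum = 562 mod 256 = 50; odd-index sum = 287 mod 256 = 31 → 32 1f.
Recomputed tag = 321f; claimed = 321f → match.

valid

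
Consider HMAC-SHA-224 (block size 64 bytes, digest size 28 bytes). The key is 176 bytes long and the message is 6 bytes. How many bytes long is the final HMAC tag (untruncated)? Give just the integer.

28

The tag is one SHA-224 digest: 28 bytes.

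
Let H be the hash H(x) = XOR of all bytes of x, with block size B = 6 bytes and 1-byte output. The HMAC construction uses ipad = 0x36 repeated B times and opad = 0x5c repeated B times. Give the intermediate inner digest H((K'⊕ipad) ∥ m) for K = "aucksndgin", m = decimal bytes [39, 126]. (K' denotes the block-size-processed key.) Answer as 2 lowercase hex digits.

Key "aucksndgin" = 61 75 63 6b 73 6e 64 67 69 6e is 10 bytes > B = 6, so hash it first: H(key) = 05, then zero-pad to 6 bytes: K' = 05 00 00 00 00 00.
K' ⊕ ipad = 33 36 36 36 36 36.
Inner input = 33 36 36 36 36 36 ∥ 27 7e.
Inner hash: XOR 33⊕36⊕36⊕36⊕36⊕36⊕27⊕7e = 5c.

5c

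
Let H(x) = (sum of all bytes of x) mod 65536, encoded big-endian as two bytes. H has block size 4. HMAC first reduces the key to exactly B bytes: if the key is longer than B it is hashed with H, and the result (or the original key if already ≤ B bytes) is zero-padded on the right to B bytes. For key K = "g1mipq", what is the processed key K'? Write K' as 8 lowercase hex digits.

|K| = 6 > B = 4, so first hash the key.
H(K): sum = 103+49+109+105+112+113 = 591 → 02 4f.
Zero-pad H(K) = 02 4f to 4 bytes: K' = 02 4f 00 00.

024f0000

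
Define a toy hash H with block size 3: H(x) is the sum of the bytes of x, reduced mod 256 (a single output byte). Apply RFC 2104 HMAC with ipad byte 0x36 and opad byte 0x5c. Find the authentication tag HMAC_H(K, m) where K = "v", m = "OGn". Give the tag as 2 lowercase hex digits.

92

Key "v" = 76 is 1 byte ≤ B = 3; zero-pad to 3 bytes: K' = 76 00 00.
K' ⊕ ipad = 40 36 36.  K' ⊕ opad = 2a 5c 5c.
Inner input = (K'⊕ipad) ∥ m = 40 36 36 ∥ 4f 47 6e.
Inner hash: sum = 64+54+54+79+71+110 = 432; mod 256 = 176 → b0.
Outer input = (K'⊕opad) ∥ inner = 2a 5c 5c ∥ b0.
Outer hash (tag): sum = 42+92+92+176 = 402; mod 256 = 146 → 92.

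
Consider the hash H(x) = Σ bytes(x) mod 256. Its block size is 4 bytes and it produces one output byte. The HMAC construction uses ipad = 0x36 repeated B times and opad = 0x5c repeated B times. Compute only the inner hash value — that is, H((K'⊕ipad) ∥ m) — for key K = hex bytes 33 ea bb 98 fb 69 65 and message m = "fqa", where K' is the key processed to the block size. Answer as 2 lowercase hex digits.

Key hex bytes 33 ea bb 98 fb 69 65 is 7 bytes > B = 4, so hash it first: H(key) = 39, then zero-pad to 4 bytes: K' = 39 00 00 00.
K' ⊕ ipad = 0f 36 36 36.
Inner input = 0f 36 36 36 ∥ 66 71 61.
Inner hash: sum = 15+54+54+54+102+113+97 = 489; mod 256 = 233 → e9.

e9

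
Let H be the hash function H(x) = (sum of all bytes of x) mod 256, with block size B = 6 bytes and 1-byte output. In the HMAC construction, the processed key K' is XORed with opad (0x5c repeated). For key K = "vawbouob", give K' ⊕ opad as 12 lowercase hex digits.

Key "vawbouob" = 76 61 77 62 6f 75 6f 62 is 8 bytes > B = 6, so hash it first: H(key) = 65, then zero-pad to 6 bytes: K' = 65 00 00 00 00 00.
XOR each byte with 0x5c: 65⊕5c=39, 00⊕5c=5c, 00⊕5c=5c, 00⊕5c=5c, 00⊕5c=5c, 00⊕5c=5c.

395c5c5c5c5c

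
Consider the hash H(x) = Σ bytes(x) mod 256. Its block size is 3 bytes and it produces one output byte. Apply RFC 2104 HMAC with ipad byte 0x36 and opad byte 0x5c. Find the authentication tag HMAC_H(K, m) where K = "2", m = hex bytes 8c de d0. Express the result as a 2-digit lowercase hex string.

Key "2" = 32 is 1 byte ≤ B = 3; zero-pad to 3 bytes: K' = 32 00 00.
K' ⊕ ipad = 04 36 36.  K' ⊕ opad = 6e 5c 5c.
Inner input = (K'⊕ipad) ∥ m = 04 36 36 ∥ 8c de d0.
Inner hash: sum = 4+54+54+140+222+208 = 682; mod 256 = 170 → aa.
Outer input = (K'⊕opad) ∥ inner = 6e 5c 5c ∥ aa.
Outer hash (tag): sum = 110+92+92+170 = 464; mod 256 = 208 → d0.

d0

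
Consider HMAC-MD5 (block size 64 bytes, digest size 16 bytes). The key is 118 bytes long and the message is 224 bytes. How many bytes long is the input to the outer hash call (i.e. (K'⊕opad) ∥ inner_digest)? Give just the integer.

Key is 118 > 64 bytes, so it is hashed to 16 bytes then zero-padded to 64: |K'| = 64.
Outer input = (K'⊕opad) ∥ H(inner) → 64 + 16 = 80 bytes.

80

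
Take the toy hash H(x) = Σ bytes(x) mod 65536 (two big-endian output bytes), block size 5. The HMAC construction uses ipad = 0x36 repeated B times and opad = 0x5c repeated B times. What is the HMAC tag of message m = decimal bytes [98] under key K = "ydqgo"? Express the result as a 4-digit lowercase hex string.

Key "ydqgo" = 79 64 71 67 6f is exactly B = 5 bytes: K' = 79 64 71 67 6f.
K' ⊕ ipad = 4f 52 47 51 59.  K' ⊕ opad = 25 38 2d 3b 33.
Inner input = (K'⊕ipad) ∥ m = 4f 52 47 51 59 ∥ 62.
Inner hash: sum = 79+82+71+81+89+98 = 500 → 01 f4.
Outer input = (K'⊕opad) ∥ inner = 25 38 2d 3b 33 ∥ 01 f4.
Outer hash (tag): sum = 37+56+45+59+51+1+244 = 493 → 01 ed.

01ed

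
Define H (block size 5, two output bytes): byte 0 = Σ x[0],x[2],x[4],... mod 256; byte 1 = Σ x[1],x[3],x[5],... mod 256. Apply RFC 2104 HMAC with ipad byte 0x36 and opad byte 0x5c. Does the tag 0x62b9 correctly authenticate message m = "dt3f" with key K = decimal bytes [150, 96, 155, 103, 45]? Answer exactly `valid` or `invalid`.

Key decimal bytes [150, 96, 155, 103, 45] = 96 60 9b 67 2d is exactly B = 5 bytes: K' = 96 60 9b 67 2d.
K' ⊕ ipad = a0 56 ad 51 1b; K' ⊕ opad = ca 3c c7 3b 71.
Inner hash: even-index sum = 578 mod 256 = 66; odd-index sum = 318 mod 256 = 62 → 42 3e.
Outer hash (recomputed tag): even-index sum = 576 mod 256 = 64; odd-index sum = 185 mod 256 = 185 → 40 b9.
Recomputed tag = 40b9; claimed = 62b9 → mismatch.

invalid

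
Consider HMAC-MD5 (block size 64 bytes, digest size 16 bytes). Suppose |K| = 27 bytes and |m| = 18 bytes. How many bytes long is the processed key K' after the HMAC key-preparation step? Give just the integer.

64

Key is 27 ≤ 64 bytes, zero-padded: |K'| = 64.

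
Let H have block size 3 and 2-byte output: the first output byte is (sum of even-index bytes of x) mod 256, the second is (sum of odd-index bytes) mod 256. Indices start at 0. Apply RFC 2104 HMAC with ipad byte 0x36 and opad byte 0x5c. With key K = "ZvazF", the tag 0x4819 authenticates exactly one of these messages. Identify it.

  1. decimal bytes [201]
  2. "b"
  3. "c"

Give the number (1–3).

1

Key "ZvazF" = 5a 76 61 7a 46 is 5 bytes > B = 3, so hash it first: H(key) = 01 f0, then zero-pad to 3 bytes: K' = 01 f0 00.
K' ⊕ ipad = 37 c6 36; K' ⊕ opad = 5d ac 5c.
m1: inner = H(37 c6 36 c9) = 6d 8f; tag = H(5d ac 5c 6d 8f) = 4819 ← matches
m2: inner = H(37 c6 36 62) = 6d 28; tag = H(5d ac 5c 6d 28) = e119
m3: inner = H(37 c6 36 63) = 6d 29; tag = H(5d ac 5c 6d 29) = e219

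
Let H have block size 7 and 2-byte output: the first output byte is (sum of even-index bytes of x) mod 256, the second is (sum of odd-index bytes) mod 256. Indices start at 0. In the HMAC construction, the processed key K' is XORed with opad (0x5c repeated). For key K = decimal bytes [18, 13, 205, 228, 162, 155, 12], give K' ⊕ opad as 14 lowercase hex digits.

4e5191b8fec750

Key decimal bytes [18, 13, 205, 228, 162, 155, 12] = 12 0d cd e4 a2 9b 0c is exactly B = 7 bytes: K' = 12 0d cd e4 a2 9b 0c.
XOR each byte with 0x5c: 12⊕5c=4e, 0d⊕5c=51, cd⊕5c=91, e4⊕5c=b8, a2⊕5c=fe, 9b⊕5c=c7, 0c⊕5c=50.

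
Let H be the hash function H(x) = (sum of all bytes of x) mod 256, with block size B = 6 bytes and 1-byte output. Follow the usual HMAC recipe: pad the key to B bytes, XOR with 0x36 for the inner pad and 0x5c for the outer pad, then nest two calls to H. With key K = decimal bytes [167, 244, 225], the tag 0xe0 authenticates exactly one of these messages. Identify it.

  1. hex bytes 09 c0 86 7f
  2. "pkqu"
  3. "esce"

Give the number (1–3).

Key decimal bytes [167, 244, 225] = a7 f4 e1 is 3 bytes ≤ B = 6; zero-pad to 6 bytes: K' = a7 f4 e1 00 00 00.
K' ⊕ ipad = 91 c2 d7 36 36 36; K' ⊕ opad = fb a8 bd 5c 5c 5c.
m1: inner = H(91 c2 d7 36 36 36 09 c0 86 7f) = 9a; tag = H(fb a8 bd 5c 5c 5c 9a) = 0e
m2: inner = H(91 c2 d7 36 36 36 70 6b 71 75) = 8d; tag = H(fb a8 bd 5c 5c 5c 8d) = 01
m3: inner = H(91 c2 d7 36 36 36 65 73 63 65) = 6c; tag = H(fb a8 bd 5c 5c 5c 6c) = e0 ← matches

3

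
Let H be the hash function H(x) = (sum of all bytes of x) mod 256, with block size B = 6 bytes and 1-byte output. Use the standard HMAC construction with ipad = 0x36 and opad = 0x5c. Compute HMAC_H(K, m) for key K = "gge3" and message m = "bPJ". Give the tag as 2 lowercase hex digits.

Key "gge3" = 67 67 65 33 is 4 bytes ≤ B = 6; zero-pad to 6 bytes: K' = 67 67 65 33 00 00.
K' ⊕ ipad = 51 51 53 05 36 36.  K' ⊕ opad = 3b 3b 39 6f 5c 5c.
Inner input = (K'⊕ipad) ∥ m = 51 51 53 05 36 36 ∥ 62 50 4a.
Inner hash: sum = 81+81+83+5+54+54+98+80+74 = 610; mod 256 = 98 → 62.
Outer input = (K'⊕opad) ∥ inner = 3b 3b 39 6f 5c 5c ∥ 62.
Outer hash (tag): sum = 59+59+57+111+92+92+98 = 568; mod 256 = 56 → 38.

38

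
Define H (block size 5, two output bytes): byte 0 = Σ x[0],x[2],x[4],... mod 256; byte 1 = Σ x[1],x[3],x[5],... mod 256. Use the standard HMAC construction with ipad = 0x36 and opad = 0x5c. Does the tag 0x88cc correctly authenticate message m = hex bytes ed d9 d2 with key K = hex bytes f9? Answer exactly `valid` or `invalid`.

Key hex bytes f9 is 1 byte ≤ B = 5; zero-pad to 5 bytes: K' = f9 00 00 00 00.
K' ⊕ ipad = cf 36 36 36 36; K' ⊕ opad = a5 5c 5c 5c 5c.
Inner hash: even-index sum = 532 mod 256 = 20; odd-index sum = 555 mod 256 = 43 → 14 2b.
Outer hash (recomputed tag): even-index sum = 392 mod 256 = 136; odd-index sum = 204 mod 256 = 204 → 88 cc.
Recomputed tag = 88cc; claimed = 88cc → match.

valid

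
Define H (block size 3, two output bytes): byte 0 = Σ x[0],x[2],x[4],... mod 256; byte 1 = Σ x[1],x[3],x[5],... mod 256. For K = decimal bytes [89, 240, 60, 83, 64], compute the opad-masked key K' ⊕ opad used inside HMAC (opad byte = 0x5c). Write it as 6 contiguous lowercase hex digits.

891f5c

Key decimal bytes [89, 240, 60, 83, 64] = 59 f0 3c 53 40 is 5 bytes > B = 3, so hash it first: H(key) = d5 43, then zero-pad to 3 bytes: K' = d5 43 00.
XOR each byte with 0x5c: d5⊕5c=89, 43⊕5c=1f, 00⊕5c=5c.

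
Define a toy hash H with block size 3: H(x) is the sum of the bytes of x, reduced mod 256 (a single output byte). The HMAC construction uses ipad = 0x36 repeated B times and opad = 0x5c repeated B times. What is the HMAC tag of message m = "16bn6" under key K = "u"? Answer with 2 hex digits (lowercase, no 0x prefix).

fd

Key "u" = 75 is 1 byte ≤ B = 3; zero-pad to 3 bytes: K' = 75 00 00.
K' ⊕ ipad = 43 36 36.  K' ⊕ opad = 29 5c 5c.
Inner input = (K'⊕ipad) ∥ m = 43 36 36 ∥ 31 36 62 6e 36.
Inner hash: sum = 67+54+54+49+54+98+110+54 = 540; mod 256 = 28 → 1c.
Outer input = (K'⊕opad) ∥ inner = 29 5c 5c ∥ 1c.
Outer hash (tag): sum = 41+92+92+28 = 253 → fd.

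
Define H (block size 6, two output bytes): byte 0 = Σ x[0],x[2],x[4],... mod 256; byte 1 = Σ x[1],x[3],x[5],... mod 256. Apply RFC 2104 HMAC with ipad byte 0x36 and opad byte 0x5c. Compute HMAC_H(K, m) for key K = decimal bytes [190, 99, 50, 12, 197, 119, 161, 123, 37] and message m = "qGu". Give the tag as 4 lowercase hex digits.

Key decimal bytes [190, 99, 50, 12, 197, 119, 161, 123, 37] = be 63 32 0c c5 77 a1 7b 25 is 9 bytes > B = 6, so hash it first: H(key) = 7b 61, then zero-pad to 6 bytes: K' = 7b 61 00 00 00 00.
K' ⊕ ipad = 4d 57 36 36 36 36.  K' ⊕ opad = 27 3d 5c 5c 5c 5c.
Inner input = (K'⊕ipad) ∥ m = 4d 57 36 36 36 36 ∥ 71 47 75.
Inner hash: even-index sum = 415 mod 256 = 159; odd-index sum = 266 mod 256 = 10 → 9f 0a.
Outer input = (K'⊕opad) ∥ inner = 27 3d 5c 5c 5c 5c ∥ 9f 0a.
Outer hash (tag): even-index sum = 382 mod 256 = 126; odd-index sum = 255 mod 256 = 255 → 7e ff.

7eff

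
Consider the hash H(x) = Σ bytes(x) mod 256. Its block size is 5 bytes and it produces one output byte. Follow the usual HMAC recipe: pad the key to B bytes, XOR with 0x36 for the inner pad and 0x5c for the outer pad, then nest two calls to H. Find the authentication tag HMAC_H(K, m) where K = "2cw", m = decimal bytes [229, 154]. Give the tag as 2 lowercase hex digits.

15

Key "2cw" = 32 63 77 is 3 bytes ≤ B = 5; zero-pad to 5 bytes: K' = 32 63 77 00 00.
K' ⊕ ipad = 04 55 41 36 36.  K' ⊕ opad = 6e 3f 2b 5c 5c.
Inner input = (K'⊕ipad) ∥ m = 04 55 41 36 36 ∥ e5 9a.
Inner hash: sum = 4+85+65+54+54+229+154 = 645; mod 256 = 133 → 85.
Outer input = (K'⊕opad) ∥ inner = 6e 3f 2b 5c 5c ∥ 85.
Outer hash (tag): sum = 110+63+43+92+92+133 = 533; mod 256 = 21 → 15.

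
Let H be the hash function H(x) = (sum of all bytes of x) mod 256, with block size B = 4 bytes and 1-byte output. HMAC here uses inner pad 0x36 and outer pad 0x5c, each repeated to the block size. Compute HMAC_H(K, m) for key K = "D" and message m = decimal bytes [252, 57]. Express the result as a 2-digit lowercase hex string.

Key "D" = 44 is 1 byte ≤ B = 4; zero-pad to 4 bytes: K' = 44 00 00 00.
K' ⊕ ipad = 72 36 36 36.  K' ⊕ opad = 18 5c 5c 5c.
Inner input = (K'⊕ipad) ∥ m = 72 36 36 36 ∥ fc 39.
Inner hash: sum = 114+54+54+54+252+57 = 585; mod 256 = 73 → 49.
Outer input = (K'⊕opad) ∥ inner = 18 5c 5c 5c ∥ 49.
Outer hash (tag): sum = 24+92+92+92+73 = 373; mod 256 = 117 → 75.

75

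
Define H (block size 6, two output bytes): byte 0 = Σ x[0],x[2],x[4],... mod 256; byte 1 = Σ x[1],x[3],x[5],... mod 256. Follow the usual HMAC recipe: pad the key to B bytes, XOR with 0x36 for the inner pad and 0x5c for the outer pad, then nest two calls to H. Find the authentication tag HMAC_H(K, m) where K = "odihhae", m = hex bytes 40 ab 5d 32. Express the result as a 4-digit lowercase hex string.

4d8d

Key "odihhae" = 6f 64 69 68 68 61 65 is 7 bytes > B = 6, so hash it first: H(key) = a5 2d, then zero-pad to 6 bytes: K' = a5 2d 00 00 00 00.
K' ⊕ ipad = 93 1b 36 36 36 36.  K' ⊕ opad = f9 71 5c 5c 5c 5c.
Inner input = (K'⊕ipad) ∥ m = 93 1b 36 36 36 36 ∥ 40 ab 5d 32.
Inner hash: even-index sum = 412 mod 256 = 156; odd-index sum = 356 mod 256 = 100 → 9c 64.
Outer input = (K'⊕opad) ∥ inner = f9 71 5c 5c 5c 5c ∥ 9c 64.
Outer hash (tag): even-index sum = 589 mod 256 = 77; odd-index sum = 397 mod 256 = 141 → 4d 8d.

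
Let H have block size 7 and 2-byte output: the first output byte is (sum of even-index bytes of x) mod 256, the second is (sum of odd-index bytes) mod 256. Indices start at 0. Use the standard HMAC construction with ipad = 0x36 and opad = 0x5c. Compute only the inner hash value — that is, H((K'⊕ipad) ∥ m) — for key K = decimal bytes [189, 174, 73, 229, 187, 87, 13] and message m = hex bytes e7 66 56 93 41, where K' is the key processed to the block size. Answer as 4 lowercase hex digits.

cb4a

Key decimal bytes [189, 174, 73, 229, 187, 87, 13] = bd ae 49 e5 bb 57 0d is exactly B = 7 bytes: K' = bd ae 49 e5 bb 57 0d.
K' ⊕ ipad = 8b 98 7f d3 8d 61 3b.
Inner input = 8b 98 7f d3 8d 61 3b ∥ e7 66 56 93 41.
Inner hash: even-index sum = 715 mod 256 = 203; odd-index sum = 842 mod 256 = 74 → cb 4a.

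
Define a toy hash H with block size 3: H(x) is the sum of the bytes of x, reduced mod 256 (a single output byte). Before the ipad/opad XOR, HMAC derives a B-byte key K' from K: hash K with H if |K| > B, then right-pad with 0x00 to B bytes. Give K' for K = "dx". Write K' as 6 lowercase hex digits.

647800

Key "dx" = 64 78 is 2 bytes ≤ B = 3; zero-pad to 3 bytes: K' = 64 78 00.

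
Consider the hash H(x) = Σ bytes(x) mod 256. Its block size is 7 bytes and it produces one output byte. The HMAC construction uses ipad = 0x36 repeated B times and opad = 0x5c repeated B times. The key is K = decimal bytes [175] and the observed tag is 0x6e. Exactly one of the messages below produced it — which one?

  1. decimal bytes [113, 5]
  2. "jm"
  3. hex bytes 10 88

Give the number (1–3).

Key decimal bytes [175] = af is 1 byte ≤ B = 7; zero-pad to 7 bytes: K' = af 00 00 00 00 00 00.
K' ⊕ ipad = 99 36 36 36 36 36 36; K' ⊕ opad = f3 5c 5c 5c 5c 5c 5c.
m1: inner = H(99 36 36 36 36 36 36 71 05) = 53; tag = H(f3 5c 5c 5c 5c 5c 5c 53) = 6e ← matches
m2: inner = H(99 36 36 36 36 36 36 6a 6d) = b4; tag = H(f3 5c 5c 5c 5c 5c 5c b4) = cf
m3: inner = H(99 36 36 36 36 36 36 10 88) = 75; tag = H(f3 5c 5c 5c 5c 5c 5c 75) = 90

1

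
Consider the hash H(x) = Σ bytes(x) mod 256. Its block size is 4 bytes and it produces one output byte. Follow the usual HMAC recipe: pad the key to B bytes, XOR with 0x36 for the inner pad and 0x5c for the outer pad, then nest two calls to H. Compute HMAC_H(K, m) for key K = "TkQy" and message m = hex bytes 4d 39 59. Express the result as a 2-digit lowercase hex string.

Key "TkQy" = 54 6b 51 79 is exactly B = 4 bytes: K' = 54 6b 51 79.
K' ⊕ ipad = 62 5d 67 4f.  K' ⊕ opad = 08 37 0d 25.
Inner input = (K'⊕ipad) ∥ m = 62 5d 67 4f ∥ 4d 39 59.
Inner hash: sum = 98+93+103+79+77+57+89 = 596; mod 256 = 84 → 54.
Outer input = (K'⊕opad) ∥ inner = 08 37 0d 25 ∥ 54.
Outer hash (tag): sum = 8+55+13+37+84 = 197 → c5.

c5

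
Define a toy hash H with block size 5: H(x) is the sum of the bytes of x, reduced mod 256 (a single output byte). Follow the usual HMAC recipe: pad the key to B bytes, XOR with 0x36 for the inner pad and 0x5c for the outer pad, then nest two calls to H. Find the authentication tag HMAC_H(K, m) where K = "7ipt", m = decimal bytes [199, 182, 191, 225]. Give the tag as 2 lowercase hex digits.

Key "7ipt" = 37 69 70 74 is 4 bytes ≤ B = 5; zero-pad to 5 bytes: K' = 37 69 70 74 00.
K' ⊕ ipad = 01 5f 46 42 36.  K' ⊕ opad = 6b 35 2c 28 5c.
Inner input = (K'⊕ipad) ∥ m = 01 5f 46 42 36 ∥ c7 b6 bf e1.
Inner hash: sum = 1+95+70+66+54+199+182+191+225 = 1083; mod 256 = 59 → 3b.
Outer input = (K'⊕opad) ∥ inner = 6b 35 2c 28 5c ∥ 3b.
Outer hash (tag): sum = 107+53+44+40+92+59 = 395; mod 256 = 139 → 8b.

8b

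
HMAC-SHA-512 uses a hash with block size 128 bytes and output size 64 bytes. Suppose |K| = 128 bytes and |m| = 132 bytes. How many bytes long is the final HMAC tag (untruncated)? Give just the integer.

64

The tag is one SHA-512 digest: 64 bytes.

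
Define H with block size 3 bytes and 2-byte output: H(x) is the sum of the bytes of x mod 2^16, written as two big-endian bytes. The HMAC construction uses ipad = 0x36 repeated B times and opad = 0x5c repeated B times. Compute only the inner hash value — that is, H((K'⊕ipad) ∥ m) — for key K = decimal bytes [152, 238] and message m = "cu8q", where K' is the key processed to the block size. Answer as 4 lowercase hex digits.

033d

Key decimal bytes [152, 238] = 98 ee is 2 bytes ≤ B = 3; zero-pad to 3 bytes: K' = 98 ee 00.
K' ⊕ ipad = ae d8 36.
Inner input = ae d8 36 ∥ 63 75 38 71.
Inner hash: sum = 174+216+54+99+117+56+113 = 829 → 03 3d.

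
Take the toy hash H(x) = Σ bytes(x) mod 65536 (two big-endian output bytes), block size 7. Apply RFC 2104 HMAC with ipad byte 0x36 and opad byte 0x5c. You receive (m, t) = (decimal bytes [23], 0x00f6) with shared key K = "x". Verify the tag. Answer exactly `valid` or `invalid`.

Key "x" = 78 is 1 byte ≤ B = 7; zero-pad to 7 bytes: K' = 78 00 00 00 00 00 00.
K' ⊕ ipad = 4e 36 36 36 36 36 36; K' ⊕ opad = 24 5c 5c 5c 5c 5c 5c.
Inner hash: sum = 78+54+54+54+54+54+54+23 = 425 → 01 a9.
Outer hash (recomputed tag): sum = 36+92+92+92+92+92+92+1+169 = 758 → 02 f6.
Recomputed tag = 02f6; claimed = 00f6 → mismatch.

invalid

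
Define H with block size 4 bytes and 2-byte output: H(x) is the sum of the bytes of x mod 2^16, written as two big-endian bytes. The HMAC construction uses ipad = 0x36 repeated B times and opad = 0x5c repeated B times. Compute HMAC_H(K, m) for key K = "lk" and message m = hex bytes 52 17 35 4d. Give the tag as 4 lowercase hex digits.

Key "lk" = 6c 6b is 2 bytes ≤ B = 4; zero-pad to 4 bytes: K' = 6c 6b 00 00.
K' ⊕ ipad = 5a 5d 36 36.  K' ⊕ opad = 30 37 5c 5c.
Inner input = (K'⊕ipad) ∥ m = 5a 5d 36 36 ∥ 52 17 35 4d.
Inner hash: sum = 90+93+54+54+82+23+53+77 = 526 → 02 0e.
Outer input = (K'⊕opad) ∥ inner = 30 37 5c 5c ∥ 02 0e.
Outer hash (tag): sum = 48+55+92+92+2+14 = 303 → 01 2f.

012f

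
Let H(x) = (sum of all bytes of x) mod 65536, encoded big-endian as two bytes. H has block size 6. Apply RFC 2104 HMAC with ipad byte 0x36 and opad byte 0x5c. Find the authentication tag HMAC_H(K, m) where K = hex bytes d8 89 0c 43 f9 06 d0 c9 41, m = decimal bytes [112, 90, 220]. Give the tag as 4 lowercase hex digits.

030f

Key hex bytes d8 89 0c 43 f9 06 d0 c9 41 is 9 bytes > B = 6, so hash it first: H(key) = 04 89, then zero-pad to 6 bytes: K' = 04 89 00 00 00 00.
K' ⊕ ipad = 32 bf 36 36 36 36.  K' ⊕ opad = 58 d5 5c 5c 5c 5c.
Inner input = (K'⊕ipad) ∥ m = 32 bf 36 36 36 36 ∥ 70 5a dc.
Inner hash: sum = 50+191+54+54+54+54+112+90+220 = 879 → 03 6f.
Outer input = (K'⊕opad) ∥ inner = 58 d5 5c 5c 5c 5c ∥ 03 6f.
Outer hash (tag): sum = 88+213+92+92+92+92+3+111 = 783 → 03 0f.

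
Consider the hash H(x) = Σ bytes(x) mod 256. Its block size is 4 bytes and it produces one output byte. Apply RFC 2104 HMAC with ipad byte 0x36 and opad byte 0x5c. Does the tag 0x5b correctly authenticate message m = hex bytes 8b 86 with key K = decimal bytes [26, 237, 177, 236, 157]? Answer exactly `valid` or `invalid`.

valid

Key decimal bytes [26, 237, 177, 236, 157] = 1a ed b1 ec 9d is 5 bytes > B = 4, so hash it first: H(key) = 41, then zero-pad to 4 bytes: K' = 41 00 00 00.
K' ⊕ ipad = 77 36 36 36; K' ⊕ opad = 1d 5c 5c 5c.
Inner hash: sum = 119+54+54+54+139+134 = 554; mod 256 = 42 → 2a.
Outer hash (recomputed tag): sum = 29+92+92+92+42 = 347; mod 256 = 91 → 5b.
Recomputed tag = 5b; claimed = 5b → match.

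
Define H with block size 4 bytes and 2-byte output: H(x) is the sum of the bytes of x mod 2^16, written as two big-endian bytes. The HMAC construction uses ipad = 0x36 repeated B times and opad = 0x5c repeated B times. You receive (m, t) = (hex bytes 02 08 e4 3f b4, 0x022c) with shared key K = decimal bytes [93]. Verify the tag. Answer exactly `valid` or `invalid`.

invalid

Key decimal bytes [93] = 5d is 1 byte ≤ B = 4; zero-pad to 4 bytes: K' = 5d 00 00 00.
K' ⊕ ipad = 6b 36 36 36; K' ⊕ opad = 01 5c 5c 5c.
Inner hash: sum = 107+54+54+54+2+8+228+63+180 = 750 → 02 ee.
Outer hash (recomputed tag): sum = 1+92+92+92+2+238 = 517 → 02 05.
Recomputed tag = 0205; claimed = 022c → mismatch.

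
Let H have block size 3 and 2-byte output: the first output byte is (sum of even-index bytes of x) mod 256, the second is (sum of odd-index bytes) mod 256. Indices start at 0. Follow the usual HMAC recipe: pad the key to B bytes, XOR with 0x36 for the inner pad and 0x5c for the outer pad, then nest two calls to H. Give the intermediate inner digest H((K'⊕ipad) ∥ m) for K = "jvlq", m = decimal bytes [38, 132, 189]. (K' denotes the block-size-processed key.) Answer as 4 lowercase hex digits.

Key "jvlq" = 6a 76 6c 71 is 4 bytes > B = 3, so hash it first: H(key) = d6 e7, then zero-pad to 3 bytes: K' = d6 e7 00.
K' ⊕ ipad = e0 d1 36.
Inner input = e0 d1 36 ∥ 26 84 bd.
Inner hash: even-index sum = 410 mod 256 = 154; odd-index sum = 436 mod 256 = 180 → 9a b4.

9ab4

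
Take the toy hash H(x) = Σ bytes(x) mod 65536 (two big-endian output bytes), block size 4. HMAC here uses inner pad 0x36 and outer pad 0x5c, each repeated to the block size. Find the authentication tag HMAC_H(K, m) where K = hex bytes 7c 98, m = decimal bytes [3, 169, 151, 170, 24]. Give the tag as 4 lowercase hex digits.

Key hex bytes 7c 98 is 2 bytes ≤ B = 4; zero-pad to 4 bytes: K' = 7c 98 00 00.
K' ⊕ ipad = 4a ae 36 36.  K' ⊕ opad = 20 c4 5c 5c.
Inner input = (K'⊕ipad) ∥ m = 4a ae 36 36 ∥ 03 a9 97 aa 18.
Inner hash: sum = 74+174+54+54+3+169+151+170+24 = 873 → 03 69.
Outer input = (K'⊕opad) ∥ inner = 20 c4 5c 5c ∥ 03 69.
Outer hash (tag): sum = 32+196+92+92+3+105 = 520 → 02 08.

0208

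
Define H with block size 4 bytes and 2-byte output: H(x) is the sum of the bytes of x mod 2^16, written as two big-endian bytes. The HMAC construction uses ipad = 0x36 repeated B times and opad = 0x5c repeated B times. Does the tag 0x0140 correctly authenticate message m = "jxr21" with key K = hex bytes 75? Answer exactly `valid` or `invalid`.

Key hex bytes 75 is 1 byte ≤ B = 4; zero-pad to 4 bytes: K' = 75 00 00 00.
K' ⊕ ipad = 43 36 36 36; K' ⊕ opad = 29 5c 5c 5c.
Inner hash: sum = 67+54+54+54+106+120+114+50+49 = 668 → 02 9c.
Outer hash (recomputed tag): sum = 41+92+92+92+2+156 = 475 → 01 db.
Recomputed tag = 01db; claimed = 0140 → mismatch.

invalid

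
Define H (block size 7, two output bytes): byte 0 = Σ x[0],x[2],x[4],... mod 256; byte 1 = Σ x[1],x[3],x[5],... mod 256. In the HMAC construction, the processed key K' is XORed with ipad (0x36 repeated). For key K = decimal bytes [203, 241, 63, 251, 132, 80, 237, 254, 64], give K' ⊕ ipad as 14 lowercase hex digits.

8d0c3636363636

Key decimal bytes [203, 241, 63, 251, 132, 80, 237, 254, 64] = cb f1 3f fb 84 50 ed fe 40 is 9 bytes > B = 7, so hash it first: H(key) = bb 3a, then zero-pad to 7 bytes: K' = bb 3a 00 00 00 00 00.
XOR each byte with 0x36: bb⊕36=8d, 3a⊕36=0c, 00⊕36=36, 00⊕36=36, 00⊕36=36, 00⊕36=36, 00⊕36=36.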